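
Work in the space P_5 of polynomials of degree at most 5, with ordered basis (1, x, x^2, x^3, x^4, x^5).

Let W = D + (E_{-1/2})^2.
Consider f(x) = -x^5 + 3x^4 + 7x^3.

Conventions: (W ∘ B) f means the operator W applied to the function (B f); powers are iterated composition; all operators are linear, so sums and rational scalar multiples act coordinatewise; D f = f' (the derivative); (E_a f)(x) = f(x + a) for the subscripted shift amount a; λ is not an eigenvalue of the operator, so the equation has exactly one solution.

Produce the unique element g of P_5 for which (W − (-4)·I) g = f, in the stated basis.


the image equals g(x) = -(1/5)x^5 + (3/5)x^4 + (9/5)x^3 - (28/25)x^2 - (2/5)x + 53/125

write g with unknown coordinates in the stated basis and equate coefficients in (W − (-4)·I) g = f
solving from the highest basis element down gives g = -(1/5)x^5 + (3/5)x^4 + (9/5)x^3 - (28/25)x^2 - (2/5)x + 53/125
check: W g = -(1/5)x^5 + (3/5)x^4 - (1/5)x^3 + (112/25)x^2 + (8/5)x - 212/125
so W g − (-4)·g = -x^5 + 3x^4 + 7x^3 = f ✓


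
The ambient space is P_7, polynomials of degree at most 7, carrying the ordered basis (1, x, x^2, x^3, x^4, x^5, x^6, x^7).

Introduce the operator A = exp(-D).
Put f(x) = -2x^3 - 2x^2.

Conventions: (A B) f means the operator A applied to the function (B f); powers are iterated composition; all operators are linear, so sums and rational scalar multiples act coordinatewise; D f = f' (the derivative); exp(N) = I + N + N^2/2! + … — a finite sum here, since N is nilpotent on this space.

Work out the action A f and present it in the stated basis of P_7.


order-1 term: 6x^2 + 4x
order-2 term: -6x - 2
order-3 term: 2
the series for exp(-D) f terminates at order 3
exp(-D) f = -2x^3 + 4x^2 - 2x

the result is g(x) = -2x^3 + 4x^2 - 2x


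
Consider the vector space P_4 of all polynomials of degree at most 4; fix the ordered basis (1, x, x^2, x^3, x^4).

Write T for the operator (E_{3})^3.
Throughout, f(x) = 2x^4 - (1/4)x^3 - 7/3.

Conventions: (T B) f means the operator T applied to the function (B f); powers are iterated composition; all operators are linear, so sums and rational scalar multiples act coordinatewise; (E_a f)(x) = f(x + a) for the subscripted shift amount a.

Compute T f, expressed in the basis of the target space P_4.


g(x) = 2x^4 + (287/4)x^3 + (3861/4)x^2 + (23085/4)x + 155249/12

E_{3} f = 2x^4 + (95/4)x^3 + (423/4)x^2 + (837/4)x + 1835/12
E_{3} E_{3} f = 2x^4 + (191/4)x^3 + (855/2)x^2 + 1701x + 7607/3
E_{3} E_{3} E_{3} f = 2x^4 + (287/4)x^3 + (3861/4)x^2 + (23085/4)x + 155249/12


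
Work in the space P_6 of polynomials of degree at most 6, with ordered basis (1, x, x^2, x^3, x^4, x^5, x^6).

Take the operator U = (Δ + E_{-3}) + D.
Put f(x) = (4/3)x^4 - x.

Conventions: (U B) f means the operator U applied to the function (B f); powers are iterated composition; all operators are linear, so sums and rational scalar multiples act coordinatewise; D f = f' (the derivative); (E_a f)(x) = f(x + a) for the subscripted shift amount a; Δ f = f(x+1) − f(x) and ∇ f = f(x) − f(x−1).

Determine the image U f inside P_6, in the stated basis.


Δ f = (16/3)x^3 + 8x^2 + (16/3)x + 1/3
E_{-3} f = (4/3)x^4 - 16x^3 + 72x^2 - 145x + 111
(Δ + E_{-3}) f = (4/3)x^4 - (32/3)x^3 + 80x^2 - (419/3)x + 334/3
D f = (16/3)x^3 - 1
((Δ + E_{-3}) + D) f = (4/3)x^4 - (16/3)x^3 + 80x^2 - (419/3)x + 331/3

g(x) = (4/3)x^4 - (16/3)x^3 + 80x^2 - (419/3)x + 331/3


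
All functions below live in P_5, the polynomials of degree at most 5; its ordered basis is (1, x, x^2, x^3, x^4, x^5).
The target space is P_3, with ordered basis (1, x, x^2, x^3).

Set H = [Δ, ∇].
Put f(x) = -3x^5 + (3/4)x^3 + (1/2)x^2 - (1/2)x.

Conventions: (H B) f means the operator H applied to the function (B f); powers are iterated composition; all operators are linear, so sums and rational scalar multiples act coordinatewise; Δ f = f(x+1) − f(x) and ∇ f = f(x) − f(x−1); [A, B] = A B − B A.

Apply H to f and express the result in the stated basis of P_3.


∇ f = -15x^4 + 30x^3 - (111/4)x^2 + (55/4)x - 13/4
Δ ∇ f = -60x^3 - (51/2)x + 1
Δ f = -15x^4 - 30x^3 - (111/4)x^2 - (47/4)x - 9/4
∇ Δ f = -60x^3 - (51/2)x + 1
[Δ, ∇] f = 0

the image equals g(x) = 0


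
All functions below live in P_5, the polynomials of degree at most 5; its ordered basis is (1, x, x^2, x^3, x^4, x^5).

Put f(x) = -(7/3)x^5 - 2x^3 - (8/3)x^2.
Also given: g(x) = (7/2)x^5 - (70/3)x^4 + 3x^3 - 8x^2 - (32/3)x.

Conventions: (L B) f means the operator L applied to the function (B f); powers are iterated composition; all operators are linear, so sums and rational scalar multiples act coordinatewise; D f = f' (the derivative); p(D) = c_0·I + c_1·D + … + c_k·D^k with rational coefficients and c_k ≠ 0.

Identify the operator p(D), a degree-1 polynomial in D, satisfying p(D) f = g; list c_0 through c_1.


D^0 f = -(7/3)x^5 - 2x^3 - (8/3)x^2
D^1 f = -(35/3)x^4 - 6x^2 - (16/3)x
matching coefficients of g against c_0 f + c_1 Df + … from the top degree down determines the c_i
solution: c_0 = -3/2, c_1 = 2

p(D) = -(3/2)·I + 2·D, i.e. c_0 = -3/2, c_1 = 2


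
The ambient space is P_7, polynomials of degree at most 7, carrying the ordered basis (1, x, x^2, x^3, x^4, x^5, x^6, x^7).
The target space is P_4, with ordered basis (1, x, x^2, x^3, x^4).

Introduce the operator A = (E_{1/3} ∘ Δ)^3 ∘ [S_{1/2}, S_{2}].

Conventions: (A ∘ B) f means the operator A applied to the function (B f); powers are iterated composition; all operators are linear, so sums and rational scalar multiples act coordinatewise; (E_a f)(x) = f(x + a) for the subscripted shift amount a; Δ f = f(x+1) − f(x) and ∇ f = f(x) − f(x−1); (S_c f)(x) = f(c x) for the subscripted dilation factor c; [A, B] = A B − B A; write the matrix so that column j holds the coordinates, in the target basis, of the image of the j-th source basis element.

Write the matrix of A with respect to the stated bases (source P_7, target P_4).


the matrix is [[0, 0, 0, 0, 0, 0, 0, 0]; [0, 0, 0, 0, 0, 0, 0, 0]; [0, 0, 0, 0, 0, 0, 0, 0]; [0, 0, 0, 0, 0, 0, 0, 0]; [0, 0, 0, 0, 0, 0, 0, 0]] (rows listed top to bottom)

image of 1: 0
image of x: 0
image of x^2: 0
image of x^3: 0
image of x^4: 0
image of x^5: 0
image of x^6: 0
image of x^7: 0
each image's coordinates form column j of the matrix


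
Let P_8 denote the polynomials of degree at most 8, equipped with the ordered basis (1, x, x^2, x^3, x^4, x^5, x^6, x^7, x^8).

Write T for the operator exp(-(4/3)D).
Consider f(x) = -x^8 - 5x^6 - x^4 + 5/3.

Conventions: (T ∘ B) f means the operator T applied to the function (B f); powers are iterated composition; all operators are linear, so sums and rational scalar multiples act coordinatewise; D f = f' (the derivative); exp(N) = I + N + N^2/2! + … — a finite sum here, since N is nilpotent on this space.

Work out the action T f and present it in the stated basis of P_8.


order-1 term: (32/3)x^7 + 40x^5 + (16/3)x^3
order-2 term: -(448/9)x^6 - (400/3)x^4 - (32/3)x^2
order-3 term: (3584/27)x^5 + (6400/27)x^3 + (256/27)x
order-4 term: -(17920/81)x^4 - (6400/27)x^2 - 256/81
order-5 term: (57344/243)x^3 + (10240/81)x
order-6 term: -(114688/729)x^2 - 20480/729
order-7 term: (131072/2187)x
order-8 term: -65536/6561
the series for exp(-(4/3)D) f terminates at order 8
exp(-(4/3)D) f = -x^8 + (32/3)x^7 - (493/9)x^6 + (4664/27)x^5 - (28801/81)x^4 + (116240/243)x^3 - (295264/729)x^2 + (428288/2187)x - 259657/6561

g(x) = -x^8 + (32/3)x^7 - (493/9)x^6 + (4664/27)x^5 - (28801/81)x^4 + (116240/243)x^3 - (295264/729)x^2 + (428288/2187)x - 259657/6561


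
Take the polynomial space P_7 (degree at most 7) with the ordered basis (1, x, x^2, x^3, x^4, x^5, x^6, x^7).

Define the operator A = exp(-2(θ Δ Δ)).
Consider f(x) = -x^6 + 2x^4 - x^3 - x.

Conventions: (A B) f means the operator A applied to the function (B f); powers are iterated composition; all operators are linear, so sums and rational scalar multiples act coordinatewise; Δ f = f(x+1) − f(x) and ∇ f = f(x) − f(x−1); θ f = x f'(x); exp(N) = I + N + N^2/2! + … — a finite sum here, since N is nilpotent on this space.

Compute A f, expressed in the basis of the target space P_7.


the result is g(x) = -x^6 + 242x^4 + 719x^3 - 5016x^2 - 9805x

order-1 term: 240x^4 + 720x^3 + 744x^2 + 276x
order-2 term: -5760x^2 - 10080x
the series for exp(-2(θ Δ Δ)) f terminates at order 2
exp(-2(θ Δ Δ)) f = -x^6 + 242x^4 + 719x^3 - 5016x^2 - 9805x


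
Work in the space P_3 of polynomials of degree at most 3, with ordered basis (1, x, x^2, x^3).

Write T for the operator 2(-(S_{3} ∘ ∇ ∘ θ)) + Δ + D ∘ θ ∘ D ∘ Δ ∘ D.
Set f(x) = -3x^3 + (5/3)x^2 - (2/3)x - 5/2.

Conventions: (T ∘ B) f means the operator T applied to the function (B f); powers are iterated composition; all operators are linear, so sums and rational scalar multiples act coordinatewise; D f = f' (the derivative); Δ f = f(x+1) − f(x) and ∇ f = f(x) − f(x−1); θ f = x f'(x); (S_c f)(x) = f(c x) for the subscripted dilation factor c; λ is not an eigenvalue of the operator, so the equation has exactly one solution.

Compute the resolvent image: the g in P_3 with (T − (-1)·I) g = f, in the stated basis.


write g with unknown coordinates in the stated basis and equate coefficients in (T − (-1)·I) g = f
solving from the highest basis element down gives g = -3x^3 - (1426/3)x^2 - 10287x - 47567/6
check: T g = 477x^2 + (30859/3)x + 23776/3
so T g − (-1)·g = -3x^3 + (5/3)x^2 - (2/3)x - 5/2 = f ✓

g(x) = -3x^3 - (1426/3)x^2 - 10287x - 47567/6


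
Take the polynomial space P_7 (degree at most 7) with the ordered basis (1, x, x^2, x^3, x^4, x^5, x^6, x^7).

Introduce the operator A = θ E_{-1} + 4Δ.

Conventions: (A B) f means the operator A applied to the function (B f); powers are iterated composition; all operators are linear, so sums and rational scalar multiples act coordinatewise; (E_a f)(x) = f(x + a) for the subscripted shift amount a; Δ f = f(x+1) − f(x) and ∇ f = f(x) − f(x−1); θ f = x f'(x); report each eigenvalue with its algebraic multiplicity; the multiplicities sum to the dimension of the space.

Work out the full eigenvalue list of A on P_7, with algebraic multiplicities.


image of 1: 0
image of x: x + 4
image of x^2: 2x^2 + 6x + 4
image of x^3: 3x^3 + 6x^2 + 15x + 4
image of x^4: 4x^4 + 4x^3 + 36x^2 + 12x + 4
image of x^5: 5x^5 + 70x^3 + 20x^2 + 25x + 4
image of x^6: 6x^6 - 6x^5 + 120x^4 + 20x^3 + 90x^2 + 18x + 4
image of x^7: 7x^7 - 14x^6 + 189x^5 + 245x^3 + 42x^2 + 35x + 4
the matrix is upper triangular; its diagonal is (0, 1, 2, 3, 4, 5, 6, 7)
for a triangular matrix the eigenvalues are the diagonal entries, with algebraic multiplicity their repetition count

λ = 0 (multiplicity 1), λ = 1 (multiplicity 1), λ = 2 (multiplicity 1), λ = 3 (multiplicity 1), λ = 4 (multiplicity 1), λ = 5 (multiplicity 1), λ = 6 (multiplicity 1), λ = 7 (multiplicity 1)


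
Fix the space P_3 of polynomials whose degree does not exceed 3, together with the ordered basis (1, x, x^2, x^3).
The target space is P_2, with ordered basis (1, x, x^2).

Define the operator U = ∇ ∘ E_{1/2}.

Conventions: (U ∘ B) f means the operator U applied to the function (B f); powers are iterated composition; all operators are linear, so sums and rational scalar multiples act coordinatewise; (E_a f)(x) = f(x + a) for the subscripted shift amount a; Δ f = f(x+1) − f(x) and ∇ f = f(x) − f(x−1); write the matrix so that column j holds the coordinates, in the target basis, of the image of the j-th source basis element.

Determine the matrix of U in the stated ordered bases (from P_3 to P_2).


the matrix is [[0, 1, 0, 1/4]; [0, 0, 2, 0]; [0, 0, 0, 3]] (rows listed top to bottom)

image of 1: 0
image of x: 1
image of x^2: 2x
image of x^3: 3x^2 + 1/4
each image's coordinates form column j of the matrix


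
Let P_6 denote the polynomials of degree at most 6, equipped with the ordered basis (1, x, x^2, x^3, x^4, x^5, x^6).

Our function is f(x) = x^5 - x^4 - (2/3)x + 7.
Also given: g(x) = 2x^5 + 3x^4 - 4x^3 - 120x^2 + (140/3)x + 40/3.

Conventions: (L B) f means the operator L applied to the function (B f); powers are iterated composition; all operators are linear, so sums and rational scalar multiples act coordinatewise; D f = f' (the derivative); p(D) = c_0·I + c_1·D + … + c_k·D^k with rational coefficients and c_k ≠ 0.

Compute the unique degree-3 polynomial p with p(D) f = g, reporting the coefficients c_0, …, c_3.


D^0 f = x^5 - x^4 - (2/3)x + 7
D^1 f = 5x^4 - 4x^3 - 2/3
D^2 f = 20x^3 - 12x^2
D^3 f = 60x^2 - 24x
matching coefficients of g against c_0 f + c_1 Df + … from the top degree down determines the c_i
solution: c_0 = 2, c_1 = 1, c_2 = 0, c_3 = -2

p(D) = 2·I + D − 2·D^3, i.e. c_0 = 2, c_1 = 1, c_2 = 0, c_3 = -2


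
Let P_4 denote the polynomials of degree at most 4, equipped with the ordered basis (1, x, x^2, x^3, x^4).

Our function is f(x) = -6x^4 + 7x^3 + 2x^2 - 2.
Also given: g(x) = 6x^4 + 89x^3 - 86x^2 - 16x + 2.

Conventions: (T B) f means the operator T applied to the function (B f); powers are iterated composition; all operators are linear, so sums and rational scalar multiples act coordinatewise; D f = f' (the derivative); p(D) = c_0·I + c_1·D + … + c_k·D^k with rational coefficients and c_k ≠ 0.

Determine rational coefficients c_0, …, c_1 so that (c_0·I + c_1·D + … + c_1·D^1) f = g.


D^0 f = -6x^4 + 7x^3 + 2x^2 - 2
D^1 f = -24x^3 + 21x^2 + 4x
matching coefficients of g against c_0 f + c_1 Df + … from the top degree down determines the c_i
solution: c_0 = -1, c_1 = -4

c_0 = -1, c_1 = -4


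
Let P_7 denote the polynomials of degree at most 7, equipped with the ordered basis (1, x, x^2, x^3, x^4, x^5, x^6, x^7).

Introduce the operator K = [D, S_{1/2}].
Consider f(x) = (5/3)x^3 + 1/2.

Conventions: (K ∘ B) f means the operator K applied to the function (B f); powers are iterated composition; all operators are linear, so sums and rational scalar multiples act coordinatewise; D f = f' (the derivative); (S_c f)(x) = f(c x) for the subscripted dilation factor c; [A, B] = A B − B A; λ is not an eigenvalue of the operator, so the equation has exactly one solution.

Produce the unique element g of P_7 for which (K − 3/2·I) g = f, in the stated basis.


write g with unknown coordinates in the stated basis and equate coefficients in (K − 3/2·I) g = f
solving from the highest basis element down gives g = -(10/9)x^3 + (5/18)x^2 - (5/54)x - 49/162
check: K g = (5/12)x^2 - (5/36)x + 5/108
so K g − 3/2·g = (5/3)x^3 + 1/2 = f ✓

g(x) = -(10/9)x^3 + (5/18)x^2 - (5/54)x - 49/162


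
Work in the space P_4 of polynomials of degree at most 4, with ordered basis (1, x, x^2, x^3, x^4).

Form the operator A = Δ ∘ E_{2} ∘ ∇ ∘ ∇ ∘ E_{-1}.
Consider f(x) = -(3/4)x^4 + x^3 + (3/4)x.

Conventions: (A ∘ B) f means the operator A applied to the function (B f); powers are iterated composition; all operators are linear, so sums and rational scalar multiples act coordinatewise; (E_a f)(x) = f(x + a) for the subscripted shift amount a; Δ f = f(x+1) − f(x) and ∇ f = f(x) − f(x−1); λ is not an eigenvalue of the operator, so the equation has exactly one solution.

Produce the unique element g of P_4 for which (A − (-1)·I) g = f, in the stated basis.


write g with unknown coordinates in the stated basis and equate coefficients in (A − (-1)·I) g = f
solving from the highest basis element down gives g = -(3/4)x^4 + x^3 + (75/4)x + 3
check: A g = -18x - 3
so A g − (-1)·g = -(3/4)x^4 + x^3 + (3/4)x = f ✓

the result is g(x) = -(3/4)x^4 + x^3 + (75/4)x + 3


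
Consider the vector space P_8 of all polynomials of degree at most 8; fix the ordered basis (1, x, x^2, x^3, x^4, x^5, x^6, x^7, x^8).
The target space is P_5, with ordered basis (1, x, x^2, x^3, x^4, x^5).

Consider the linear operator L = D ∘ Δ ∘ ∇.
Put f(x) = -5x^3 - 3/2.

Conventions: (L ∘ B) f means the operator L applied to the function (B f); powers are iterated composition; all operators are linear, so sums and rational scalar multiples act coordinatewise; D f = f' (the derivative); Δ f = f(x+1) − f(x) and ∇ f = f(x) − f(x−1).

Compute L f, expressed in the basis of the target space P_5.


the image equals g(x) = -30

∇ f = -15x^2 + 15x - 5
Δ ∇ f = -30x
D Δ ∇ f = -30


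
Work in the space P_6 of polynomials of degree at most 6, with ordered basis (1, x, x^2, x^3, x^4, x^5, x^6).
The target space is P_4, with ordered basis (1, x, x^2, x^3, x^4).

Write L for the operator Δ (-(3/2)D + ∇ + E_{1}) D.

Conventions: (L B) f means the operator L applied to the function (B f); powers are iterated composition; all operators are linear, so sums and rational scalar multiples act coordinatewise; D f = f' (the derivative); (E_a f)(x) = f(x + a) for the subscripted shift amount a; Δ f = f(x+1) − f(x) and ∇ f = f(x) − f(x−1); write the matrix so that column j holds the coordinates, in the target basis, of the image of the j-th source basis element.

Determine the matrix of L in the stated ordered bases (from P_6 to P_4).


image of 1: 0
image of x: 0
image of x^2: 2
image of x^3: 6x + 6
image of x^4: 12x^2 + 24x + 10
image of x^5: 20x^3 + 60x^2 + 50x + 55
image of x^6: 30x^4 + 120x^3 + 150x^2 + 330x + 141
each image's coordinates form column j of the matrix

the matrix is [[0, 0, 2, 6, 10, 55, 141]; [0, 0, 0, 6, 24, 50, 330]; [0, 0, 0, 0, 12, 60, 150]; [0, 0, 0, 0, 0, 20, 120]; [0, 0, 0, 0, 0, 0, 30]] (rows listed top to bottom)


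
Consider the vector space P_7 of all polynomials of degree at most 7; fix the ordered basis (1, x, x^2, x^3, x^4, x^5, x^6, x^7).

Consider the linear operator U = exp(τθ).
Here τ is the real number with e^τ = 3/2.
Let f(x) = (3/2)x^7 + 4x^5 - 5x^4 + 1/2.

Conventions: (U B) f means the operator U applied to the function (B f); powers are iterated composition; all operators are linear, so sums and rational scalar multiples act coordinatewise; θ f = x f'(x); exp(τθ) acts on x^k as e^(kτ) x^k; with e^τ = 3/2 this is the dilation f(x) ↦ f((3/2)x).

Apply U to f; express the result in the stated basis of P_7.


exp(τθ) x^k = e^(kτ) x^k; with e^τ = 3/2 this sends x^k to (3/2)^k x^k
x^4 ↦ 81/16 x^4
x^5 ↦ 243/32 x^5
x^7 ↦ 2187/128 x^7
applying this coordinatewise to f: exp(τθ) f = (6561/256)x^7 + (243/8)x^5 - (405/16)x^4 + 1/2

the result is g(x) = (6561/256)x^7 + (243/8)x^5 - (405/16)x^4 + 1/2


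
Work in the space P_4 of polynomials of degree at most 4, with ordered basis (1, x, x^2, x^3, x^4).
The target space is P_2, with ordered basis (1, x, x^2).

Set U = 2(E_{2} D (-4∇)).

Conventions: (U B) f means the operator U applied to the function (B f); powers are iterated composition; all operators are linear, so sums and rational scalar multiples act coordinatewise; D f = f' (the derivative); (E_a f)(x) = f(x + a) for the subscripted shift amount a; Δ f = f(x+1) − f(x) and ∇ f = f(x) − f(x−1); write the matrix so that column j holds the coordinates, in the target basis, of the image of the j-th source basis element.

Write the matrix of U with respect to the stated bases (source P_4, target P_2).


the matrix is [[0, 0, -16, -72, -224]; [0, 0, 0, -48, -288]; [0, 0, 0, 0, -96]] (rows listed top to bottom)

image of 1: 0
image of x: 0
image of x^2: -16
image of x^3: -48x - 72
image of x^4: -96x^2 - 288x - 224
each image's coordinates form column j of the matrix


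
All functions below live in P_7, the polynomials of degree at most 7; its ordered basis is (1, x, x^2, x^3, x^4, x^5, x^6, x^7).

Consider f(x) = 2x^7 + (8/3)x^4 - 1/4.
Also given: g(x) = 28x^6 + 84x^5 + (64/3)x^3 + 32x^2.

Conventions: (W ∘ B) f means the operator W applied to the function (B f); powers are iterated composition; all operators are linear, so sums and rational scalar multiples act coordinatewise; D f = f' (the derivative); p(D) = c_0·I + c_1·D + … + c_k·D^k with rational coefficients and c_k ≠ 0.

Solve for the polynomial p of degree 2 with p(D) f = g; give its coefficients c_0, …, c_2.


D^0 f = 2x^7 + (8/3)x^4 - 1/4
D^1 f = 14x^6 + (32/3)x^3
D^2 f = 84x^5 + 32x^2
matching coefficients of g against c_0 f + c_1 Df + … from the top degree down determines the c_i
solution: c_0 = 0, c_1 = 2, c_2 = 1

p(D) = 2·D + D^2, i.e. c_0 = 0, c_1 = 2, c_2 = 1


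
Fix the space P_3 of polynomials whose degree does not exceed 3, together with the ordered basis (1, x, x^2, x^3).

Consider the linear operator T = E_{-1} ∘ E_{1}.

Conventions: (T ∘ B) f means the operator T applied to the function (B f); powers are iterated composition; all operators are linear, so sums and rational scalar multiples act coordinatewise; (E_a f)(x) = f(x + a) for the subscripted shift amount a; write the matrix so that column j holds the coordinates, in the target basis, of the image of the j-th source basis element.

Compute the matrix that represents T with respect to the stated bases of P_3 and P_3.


image of 1: 1
image of x: x
image of x^2: x^2
image of x^3: x^3
each image's coordinates form column j of the matrix

the matrix is [[1, 0, 0, 0]; [0, 1, 0, 0]; [0, 0, 1, 0]; [0, 0, 0, 1]] (rows listed top to bottom)


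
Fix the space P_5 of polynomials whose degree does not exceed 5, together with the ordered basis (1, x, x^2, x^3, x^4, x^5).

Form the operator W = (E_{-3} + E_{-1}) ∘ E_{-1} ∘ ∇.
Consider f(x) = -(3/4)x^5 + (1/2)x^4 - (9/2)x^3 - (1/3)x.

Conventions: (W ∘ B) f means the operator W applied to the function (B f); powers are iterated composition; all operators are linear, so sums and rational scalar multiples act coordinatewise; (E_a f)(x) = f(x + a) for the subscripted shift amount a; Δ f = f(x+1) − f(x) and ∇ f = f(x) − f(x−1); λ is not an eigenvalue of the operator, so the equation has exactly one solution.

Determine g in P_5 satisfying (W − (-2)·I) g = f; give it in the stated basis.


the result is g(x) = -(3/8)x^5 + (17/8)x^4 - 37x^3 + (1401/4)x^2 - (53389/24)x + 84611/12

write g with unknown coordinates in the stated basis and equate coefficients in (W − (-2)·I) g = f
solving from the highest basis element down gives g = -(3/8)x^5 + (17/8)x^4 - 37x^3 + (1401/4)x^2 - (53389/24)x + 84611/12
check: W g = -(15/4)x^4 + (139/2)x^3 - (1401/2)x^2 + (17795/4)x - 84611/6
so W g − (-2)·g = -(3/4)x^5 + (1/2)x^4 - (9/2)x^3 - (1/3)x = f ✓


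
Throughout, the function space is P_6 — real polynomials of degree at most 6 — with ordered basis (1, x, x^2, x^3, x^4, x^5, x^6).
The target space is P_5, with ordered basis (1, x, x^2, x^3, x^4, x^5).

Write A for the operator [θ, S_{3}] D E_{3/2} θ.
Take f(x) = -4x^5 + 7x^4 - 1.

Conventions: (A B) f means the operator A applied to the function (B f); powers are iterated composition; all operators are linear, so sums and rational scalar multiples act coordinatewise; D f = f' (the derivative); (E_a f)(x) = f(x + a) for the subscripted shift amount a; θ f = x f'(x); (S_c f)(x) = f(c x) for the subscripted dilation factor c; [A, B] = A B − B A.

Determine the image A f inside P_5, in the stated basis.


the image equals g(x) = 0

θ f = -20x^5 + 28x^4
E_{3/2} θ f = -20x^5 - 122x^4 - 282x^3 - 297x^2 - (513/4)x - 81/8
D E_{3/2} θ f = -100x^4 - 488x^3 - 846x^2 - 594x - 513/4
S_{3} (D E_{3/2} θ) f = -8100x^4 - 13176x^3 - 7614x^2 - 1782x - 513/4
θ S_{3} (D E_{3/2} θ) f = -32400x^4 - 39528x^3 - 15228x^2 - 1782x
θ (D E_{3/2} θ) f = -400x^4 - 1464x^3 - 1692x^2 - 594x
S_{3} θ (D E_{3/2} θ) f = -32400x^4 - 39528x^3 - 15228x^2 - 1782x
[θ, S_{3}] (D E_{3/2} θ) f = 0


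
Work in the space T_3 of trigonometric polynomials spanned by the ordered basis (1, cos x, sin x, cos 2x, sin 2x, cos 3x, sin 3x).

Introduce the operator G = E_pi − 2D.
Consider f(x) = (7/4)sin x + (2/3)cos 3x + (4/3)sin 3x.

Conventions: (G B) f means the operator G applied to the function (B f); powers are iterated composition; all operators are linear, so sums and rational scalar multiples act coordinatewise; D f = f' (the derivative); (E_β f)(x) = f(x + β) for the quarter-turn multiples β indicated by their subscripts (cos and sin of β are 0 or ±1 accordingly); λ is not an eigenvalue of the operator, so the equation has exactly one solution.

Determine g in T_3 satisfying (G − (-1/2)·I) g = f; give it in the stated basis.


g(x) = (14/17)cos x - (7/34)sin x + (92/435)cos 3x - (56/435)sin 3x

write g with unknown coordinates in the stated basis and equate coefficients in (G − (-1/2)·I) g = f
solving from the highest basis element down gives g = (14/17)cos x - (7/34)sin x + (92/435)cos 3x - (56/435)sin 3x
check: G g = -(7/17)cos x + (63/34)sin x + (244/435)cos 3x + (608/435)sin 3x
so G g − (-1/2)·g = (7/4)sin x + (2/3)cos 3x + (4/3)sin 3x = f ✓


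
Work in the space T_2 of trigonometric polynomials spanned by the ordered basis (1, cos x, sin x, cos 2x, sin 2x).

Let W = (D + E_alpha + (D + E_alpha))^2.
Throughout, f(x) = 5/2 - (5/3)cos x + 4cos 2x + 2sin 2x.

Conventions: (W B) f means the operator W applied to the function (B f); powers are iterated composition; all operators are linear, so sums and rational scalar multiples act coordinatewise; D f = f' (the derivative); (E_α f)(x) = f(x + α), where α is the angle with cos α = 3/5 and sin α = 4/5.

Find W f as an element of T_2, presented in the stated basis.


the result is g(x) = 10 + (96/5)cos x + (72/5)sin x - (19024/125)cos 2x - (5368/125)sin 2x

D f = (5/3)sin x + 4cos 2x - 8sin 2x
E_alpha f = 5/2 - cos x + (4/3)sin x + (4/5)cos 2x - (22/5)sin 2x
D f = (5/3)sin x + 4cos 2x - 8sin 2x
E_alpha f = 5/2 - cos x + (4/3)sin x + (4/5)cos 2x - (22/5)sin 2x
(D + E_alpha) f = 5/2 - cos x + 3sin x + (24/5)cos 2x - (62/5)sin 2x
(D + E_alpha + (D + E_alpha)) f = 5 - 2cos x + 6sin x + (48/5)cos 2x - (124/5)sin 2x
D (D + E_alpha + (D + E_alpha)) f = 6cos x + 2sin x - (248/5)cos 2x - (96/5)sin 2x
E_alpha (D + E_alpha + (D + E_alpha)) f = 5 + (18/5)cos x + (26/5)sin x - (3312/125)cos 2x - (284/125)sin 2x
D (D + E_alpha + (D + E_alpha)) f = 6cos x + 2sin x - (248/5)cos 2x - (96/5)sin 2x
E_alpha (D + E_alpha + (D + E_alpha)) f = 5 + (18/5)cos x + (26/5)sin x - (3312/125)cos 2x - (284/125)sin 2x
(D + E_alpha) (D + E_alpha + (D + E_alpha)) f = 5 + (48/5)cos x + (36/5)sin x - (9512/125)cos 2x - (2684/125)sin 2x
(D + E_alpha + (D + E_alpha)) (D + E_alpha + (D + E_alpha)) f = 10 + (96/5)cos x + (72/5)sin x - (19024/125)cos 2x - (5368/125)sin 2x


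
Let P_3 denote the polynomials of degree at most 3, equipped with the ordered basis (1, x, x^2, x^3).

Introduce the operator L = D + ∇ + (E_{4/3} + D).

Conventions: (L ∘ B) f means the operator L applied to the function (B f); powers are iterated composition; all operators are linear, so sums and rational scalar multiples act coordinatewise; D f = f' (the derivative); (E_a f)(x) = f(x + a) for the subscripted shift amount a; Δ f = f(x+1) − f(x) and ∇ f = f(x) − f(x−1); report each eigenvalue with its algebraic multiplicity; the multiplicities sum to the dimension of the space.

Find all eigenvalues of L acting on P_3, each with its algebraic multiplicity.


λ = 1 (multiplicity 4)

image of 1: 1
image of x: x + 13/3
image of x^2: x^2 + (26/3)x + 7/9
image of x^3: x^3 + 13x^2 + (7/3)x + 91/27
the matrix is upper triangular; its diagonal is (1, 1, 1, 1)
for a triangular matrix the eigenvalues are the diagonal entries, with algebraic multiplicity their repetition count


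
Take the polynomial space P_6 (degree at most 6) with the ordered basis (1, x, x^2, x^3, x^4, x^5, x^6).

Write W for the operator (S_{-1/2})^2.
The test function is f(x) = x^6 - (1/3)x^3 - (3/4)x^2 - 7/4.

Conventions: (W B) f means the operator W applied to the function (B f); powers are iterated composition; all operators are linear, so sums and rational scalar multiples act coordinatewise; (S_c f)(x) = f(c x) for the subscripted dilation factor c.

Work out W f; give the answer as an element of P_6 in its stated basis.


S_{-1/2} f = (1/64)x^6 + (1/24)x^3 - (3/16)x^2 - 7/4
S_{-1/2} S_{-1/2} f = (1/4096)x^6 - (1/192)x^3 - (3/64)x^2 - 7/4

the image equals g(x) = (1/4096)x^6 - (1/192)x^3 - (3/64)x^2 - 7/4


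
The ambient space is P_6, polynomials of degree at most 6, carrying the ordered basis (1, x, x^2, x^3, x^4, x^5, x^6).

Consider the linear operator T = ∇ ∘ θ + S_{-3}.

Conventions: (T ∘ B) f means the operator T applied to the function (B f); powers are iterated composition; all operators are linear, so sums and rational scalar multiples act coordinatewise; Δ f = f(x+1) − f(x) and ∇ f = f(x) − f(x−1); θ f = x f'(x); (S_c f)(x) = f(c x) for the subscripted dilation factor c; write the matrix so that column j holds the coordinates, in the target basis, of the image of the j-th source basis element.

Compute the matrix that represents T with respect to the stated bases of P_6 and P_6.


the matrix is [[1, 1, -2, 3, -4, 5, -6]; [0, -3, 4, -9, 16, -25, 36]; [0, 0, 9, 9, -24, 50, -90]; [0, 0, 0, -27, 16, -50, 120]; [0, 0, 0, 0, 81, 25, -90]; [0, 0, 0, 0, 0, -243, 36]; [0, 0, 0, 0, 0, 0, 729]] (rows listed top to bottom)

image of 1: 1
image of x: -3x + 1
image of x^2: 9x^2 + 4x - 2
image of x^3: -27x^3 + 9x^2 - 9x + 3
image of x^4: 81x^4 + 16x^3 - 24x^2 + 16x - 4
image of x^5: -243x^5 + 25x^4 - 50x^3 + 50x^2 - 25x + 5
image of x^6: 729x^6 + 36x^5 - 90x^4 + 120x^3 - 90x^2 + 36x - 6
each image's coordinates form column j of the matrix


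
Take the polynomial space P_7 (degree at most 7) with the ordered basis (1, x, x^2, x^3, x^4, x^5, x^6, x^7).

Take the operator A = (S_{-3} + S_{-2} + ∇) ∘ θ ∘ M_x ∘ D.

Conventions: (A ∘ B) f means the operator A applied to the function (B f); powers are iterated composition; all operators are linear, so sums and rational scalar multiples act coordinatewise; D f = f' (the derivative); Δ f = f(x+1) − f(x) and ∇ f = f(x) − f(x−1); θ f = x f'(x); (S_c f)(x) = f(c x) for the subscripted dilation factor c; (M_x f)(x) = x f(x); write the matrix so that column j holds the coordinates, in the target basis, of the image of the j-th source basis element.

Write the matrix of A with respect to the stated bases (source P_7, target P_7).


image of 1: 0
image of x: -5x + 1
image of x^2: 52x^2 + 8x - 4
image of x^3: -315x^3 + 27x^2 - 27x + 9
image of x^4: 1552x^4 + 64x^3 - 96x^2 + 64x - 16
image of x^5: -6875x^5 + 125x^4 - 250x^3 + 250x^2 - 125x + 25
image of x^6: 28548x^6 + 216x^5 - 540x^4 + 720x^3 - 540x^2 + 216x - 36
image of x^7: -113435x^7 + 343x^6 - 1029x^5 + 1715x^4 - 1715x^3 + 1029x^2 - 343x + 49
each image's coordinates form column j of the matrix

the matrix is [[0, 1, -4, 9, -16, 25, -36, 49]; [0, -5, 8, -27, 64, -125, 216, -343]; [0, 0, 52, 27, -96, 250, -540, 1029]; [0, 0, 0, -315, 64, -250, 720, -1715]; [0, 0, 0, 0, 1552, 125, -540, 1715]; [0, 0, 0, 0, 0, -6875, 216, -1029]; [0, 0, 0, 0, 0, 0, 28548, 343]; [0, 0, 0, 0, 0, 0, 0, -113435]] (rows listed top to bottom)


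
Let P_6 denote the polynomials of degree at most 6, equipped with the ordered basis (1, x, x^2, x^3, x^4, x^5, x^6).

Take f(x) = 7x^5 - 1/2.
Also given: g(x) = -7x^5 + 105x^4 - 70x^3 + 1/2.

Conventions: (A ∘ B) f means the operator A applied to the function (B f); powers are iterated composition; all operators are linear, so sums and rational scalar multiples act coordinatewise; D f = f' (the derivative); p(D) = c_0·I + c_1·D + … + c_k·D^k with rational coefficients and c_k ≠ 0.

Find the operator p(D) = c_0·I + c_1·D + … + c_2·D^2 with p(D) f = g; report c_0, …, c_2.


p(D) = -I + 3·D − (1/2)·D^2, i.e. c_0 = -1, c_1 = 3, c_2 = -1/2

D^0 f = 7x^5 - 1/2
D^1 f = 35x^4
D^2 f = 140x^3
matching coefficients of g against c_0 f + c_1 Df + … from the top degree down determines the c_i
solution: c_0 = -1, c_1 = 3, c_2 = -1/2


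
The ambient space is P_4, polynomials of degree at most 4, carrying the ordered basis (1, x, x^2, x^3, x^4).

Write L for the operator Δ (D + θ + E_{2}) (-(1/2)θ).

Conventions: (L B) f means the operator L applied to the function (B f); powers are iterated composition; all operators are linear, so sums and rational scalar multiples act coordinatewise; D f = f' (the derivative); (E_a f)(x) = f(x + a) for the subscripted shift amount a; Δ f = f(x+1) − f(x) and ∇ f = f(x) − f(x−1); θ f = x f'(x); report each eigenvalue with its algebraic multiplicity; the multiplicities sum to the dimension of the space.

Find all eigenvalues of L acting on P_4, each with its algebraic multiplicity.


λ = 0 (multiplicity 5)

image of 1: 0
image of x: -1
image of x^2: -6x - 9
image of x^3: -18x^2 - 45x - 75/2
image of x^4: -40x^3 - 132x^2 - 208x - 146
the matrix is upper triangular; its diagonal is (0, 0, 0, 0, 0)
for a triangular matrix the eigenvalues are the diagonal entries, with algebraic multiplicity their repetition count


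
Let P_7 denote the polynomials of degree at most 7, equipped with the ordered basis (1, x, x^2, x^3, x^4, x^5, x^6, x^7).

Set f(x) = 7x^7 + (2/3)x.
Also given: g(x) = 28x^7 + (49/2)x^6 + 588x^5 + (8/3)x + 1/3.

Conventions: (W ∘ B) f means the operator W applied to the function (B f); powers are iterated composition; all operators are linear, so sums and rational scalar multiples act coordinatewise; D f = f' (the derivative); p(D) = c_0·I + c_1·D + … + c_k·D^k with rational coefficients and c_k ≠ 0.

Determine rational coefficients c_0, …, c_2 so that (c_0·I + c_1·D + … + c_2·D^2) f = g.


D^0 f = 7x^7 + (2/3)x
D^1 f = 49x^6 + 2/3
D^2 f = 294x^5
matching coefficients of g against c_0 f + c_1 Df + … from the top degree down determines the c_i
solution: c_0 = 4, c_1 = 1/2, c_2 = 2

c_0 = 4, c_1 = 1/2, c_2 = 2


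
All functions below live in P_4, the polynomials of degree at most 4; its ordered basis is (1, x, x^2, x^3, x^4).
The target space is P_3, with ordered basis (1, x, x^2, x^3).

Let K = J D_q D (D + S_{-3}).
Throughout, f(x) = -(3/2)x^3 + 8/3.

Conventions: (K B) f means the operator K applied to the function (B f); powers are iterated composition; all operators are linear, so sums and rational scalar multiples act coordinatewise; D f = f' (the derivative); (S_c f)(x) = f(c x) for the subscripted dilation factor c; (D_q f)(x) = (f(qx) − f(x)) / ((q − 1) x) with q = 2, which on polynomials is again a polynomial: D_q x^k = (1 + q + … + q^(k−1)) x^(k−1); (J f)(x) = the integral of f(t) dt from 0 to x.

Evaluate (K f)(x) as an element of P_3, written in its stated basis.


D f = -(9/2)x^2
S_{-3} f = (81/2)x^3 + 8/3
(D + S_{-3}) f = (81/2)x^3 - (9/2)x^2 + 8/3
D (D + S_{-3}) f = (243/2)x^2 - 9x
D_q D (D + S_{-3}) f = (729/2)x - 9
J D_q D (D + S_{-3}) f = (729/4)x^2 - 9x

the image equals g(x) = (729/4)x^2 - 9x


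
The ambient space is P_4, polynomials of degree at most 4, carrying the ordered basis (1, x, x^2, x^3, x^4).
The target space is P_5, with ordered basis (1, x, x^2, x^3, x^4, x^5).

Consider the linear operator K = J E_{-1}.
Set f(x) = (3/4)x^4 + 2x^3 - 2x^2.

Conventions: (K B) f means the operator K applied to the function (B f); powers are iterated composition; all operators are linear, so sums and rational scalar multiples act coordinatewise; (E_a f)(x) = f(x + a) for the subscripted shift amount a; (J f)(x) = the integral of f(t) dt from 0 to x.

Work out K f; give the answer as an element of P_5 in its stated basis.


E_{-1} f = (3/4)x^4 - x^3 - (7/2)x^2 + 7x - 13/4
J E_{-1} f = (3/20)x^5 - (1/4)x^4 - (7/6)x^3 + (7/2)x^2 - (13/4)x

the image equals g(x) = (3/20)x^5 - (1/4)x^4 - (7/6)x^3 + (7/2)x^2 - (13/4)x


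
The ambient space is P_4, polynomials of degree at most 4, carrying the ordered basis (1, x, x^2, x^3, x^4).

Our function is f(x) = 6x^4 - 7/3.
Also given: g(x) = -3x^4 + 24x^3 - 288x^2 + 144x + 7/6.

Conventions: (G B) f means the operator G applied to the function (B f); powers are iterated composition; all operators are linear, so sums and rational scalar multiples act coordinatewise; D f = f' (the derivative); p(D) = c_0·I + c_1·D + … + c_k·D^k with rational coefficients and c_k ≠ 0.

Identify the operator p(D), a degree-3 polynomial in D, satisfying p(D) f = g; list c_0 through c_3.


D^0 f = 6x^4 - 7/3
D^1 f = 24x^3
D^2 f = 72x^2
D^3 f = 144x
matching coefficients of g against c_0 f + c_1 Df + … from the top degree down determines the c_i
solution: c_0 = -1/2, c_1 = 1, c_2 = -4, c_3 = 1

p(D) = -(1/2)·I + D − 4·D^2 + D^3, i.e. c_0 = -1/2, c_1 = 1, c_2 = -4, c_3 = 1


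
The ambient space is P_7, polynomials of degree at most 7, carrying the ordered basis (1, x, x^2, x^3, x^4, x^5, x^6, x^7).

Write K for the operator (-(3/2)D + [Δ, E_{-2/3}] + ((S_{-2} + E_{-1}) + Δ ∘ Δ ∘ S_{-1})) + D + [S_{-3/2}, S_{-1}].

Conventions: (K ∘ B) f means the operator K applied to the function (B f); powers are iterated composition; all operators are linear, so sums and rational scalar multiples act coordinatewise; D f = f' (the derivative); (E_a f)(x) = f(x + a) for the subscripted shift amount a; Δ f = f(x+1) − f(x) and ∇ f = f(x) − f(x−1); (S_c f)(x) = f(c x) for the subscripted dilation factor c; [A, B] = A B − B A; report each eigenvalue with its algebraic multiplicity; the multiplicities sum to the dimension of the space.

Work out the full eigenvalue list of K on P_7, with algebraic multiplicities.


λ = -127 (multiplicity 1), λ = -31 (multiplicity 1), λ = -7 (multiplicity 1), λ = -1 (multiplicity 1), λ = 2 (multiplicity 1), λ = 5 (multiplicity 1), λ = 17 (multiplicity 1), λ = 65 (multiplicity 1)

image of 1: 2
image of x: -x - 3/2
image of x^2: 5x^2 - 3x + 3
image of x^3: -7x^3 - (9/2)x^2 - 3x - 7
image of x^4: 17x^4 - 6x^3 + 18x^2 + 20x + 15
image of x^5: -31x^5 - (15/2)x^4 - 10x^3 - 70x^2 - 65x - 31
image of x^6: 65x^6 - 9x^5 + 45x^4 + 100x^3 + 225x^2 + 174x + 63
image of x^7: -127x^7 - (21/2)x^6 - 21x^5 - 245x^4 - 455x^3 - 651x^2 - 427x - 127
the matrix is upper triangular; its diagonal is (2, -1, 5, -7, 17, -31, 65, -127)
for a triangular matrix the eigenvalues are the diagonal entries, with algebraic multiplicity their repetition count


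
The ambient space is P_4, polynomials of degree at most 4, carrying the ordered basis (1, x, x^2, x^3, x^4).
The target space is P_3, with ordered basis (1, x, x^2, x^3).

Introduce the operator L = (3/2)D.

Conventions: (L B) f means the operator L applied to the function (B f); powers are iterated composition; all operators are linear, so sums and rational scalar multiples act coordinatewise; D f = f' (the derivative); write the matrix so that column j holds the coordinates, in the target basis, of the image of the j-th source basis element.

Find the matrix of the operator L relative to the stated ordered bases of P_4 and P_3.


the matrix is [[0, 3/2, 0, 0, 0]; [0, 0, 3, 0, 0]; [0, 0, 0, 9/2, 0]; [0, 0, 0, 0, 6]] (rows listed top to bottom)

image of 1: 0
image of x: 3/2
image of x^2: 3x
image of x^3: (9/2)x^2
image of x^4: 6x^3
each image's coordinates form column j of the matrix


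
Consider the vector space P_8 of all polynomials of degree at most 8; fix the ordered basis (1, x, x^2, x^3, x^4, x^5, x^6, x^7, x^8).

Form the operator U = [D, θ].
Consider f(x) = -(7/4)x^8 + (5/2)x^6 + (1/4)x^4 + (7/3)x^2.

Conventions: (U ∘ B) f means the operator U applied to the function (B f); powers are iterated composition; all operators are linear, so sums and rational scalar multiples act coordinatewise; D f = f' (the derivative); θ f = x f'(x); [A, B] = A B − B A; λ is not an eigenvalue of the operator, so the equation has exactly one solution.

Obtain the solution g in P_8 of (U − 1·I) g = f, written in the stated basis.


the result is g(x) = (7/4)x^8 + 14x^7 + (191/2)x^6 + 573x^5 + (11459/4)x^4 + 11459x^3 + (103124/3)x^2 + (206248/3)x + 206248/3

write g with unknown coordinates in the stated basis and equate coefficients in (U − 1·I) g = f
solving from the highest basis element down gives g = (7/4)x^8 + 14x^7 + (191/2)x^6 + 573x^5 + (11459/4)x^4 + 11459x^3 + (103124/3)x^2 + (206248/3)x + 206248/3
check: U g = 14x^7 + 98x^6 + 573x^5 + 2865x^4 + 11459x^3 + 34377x^2 + (206248/3)x + 206248/3
so U g − 1·g = -(7/4)x^8 + (5/2)x^6 + (1/4)x^4 + (7/3)x^2 = f ✓


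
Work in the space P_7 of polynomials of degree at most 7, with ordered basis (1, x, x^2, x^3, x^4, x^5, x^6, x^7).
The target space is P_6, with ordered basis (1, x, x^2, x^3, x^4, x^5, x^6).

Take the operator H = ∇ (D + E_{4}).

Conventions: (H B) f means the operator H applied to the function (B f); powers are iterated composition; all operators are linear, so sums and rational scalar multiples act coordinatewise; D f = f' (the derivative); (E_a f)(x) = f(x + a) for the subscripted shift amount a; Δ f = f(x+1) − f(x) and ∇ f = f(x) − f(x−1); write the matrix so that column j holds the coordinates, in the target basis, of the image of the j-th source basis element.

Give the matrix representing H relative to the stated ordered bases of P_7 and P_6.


the matrix is [[0, 1, 9, 34, 179, 776, 3373, 14190]; [0, 0, 2, 27, 136, 895, 4656, 23611]; [0, 0, 0, 3, 54, 340, 2685, 16296]; [0, 0, 0, 0, 4, 90, 680, 6265]; [0, 0, 0, 0, 0, 5, 135, 1190]; [0, 0, 0, 0, 0, 0, 6, 189]; [0, 0, 0, 0, 0, 0, 0, 7]] (rows listed top to bottom)

image of 1: 0
image of x: 1
image of x^2: 2x + 9
image of x^3: 3x^2 + 27x + 34
image of x^4: 4x^3 + 54x^2 + 136x + 179
image of x^5: 5x^4 + 90x^3 + 340x^2 + 895x + 776
image of x^6: 6x^5 + 135x^4 + 680x^3 + 2685x^2 + 4656x + 3373
image of x^7: 7x^6 + 189x^5 + 1190x^4 + 6265x^3 + 16296x^2 + 23611x + 14190
each image's coordinates form column j of the matrix
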